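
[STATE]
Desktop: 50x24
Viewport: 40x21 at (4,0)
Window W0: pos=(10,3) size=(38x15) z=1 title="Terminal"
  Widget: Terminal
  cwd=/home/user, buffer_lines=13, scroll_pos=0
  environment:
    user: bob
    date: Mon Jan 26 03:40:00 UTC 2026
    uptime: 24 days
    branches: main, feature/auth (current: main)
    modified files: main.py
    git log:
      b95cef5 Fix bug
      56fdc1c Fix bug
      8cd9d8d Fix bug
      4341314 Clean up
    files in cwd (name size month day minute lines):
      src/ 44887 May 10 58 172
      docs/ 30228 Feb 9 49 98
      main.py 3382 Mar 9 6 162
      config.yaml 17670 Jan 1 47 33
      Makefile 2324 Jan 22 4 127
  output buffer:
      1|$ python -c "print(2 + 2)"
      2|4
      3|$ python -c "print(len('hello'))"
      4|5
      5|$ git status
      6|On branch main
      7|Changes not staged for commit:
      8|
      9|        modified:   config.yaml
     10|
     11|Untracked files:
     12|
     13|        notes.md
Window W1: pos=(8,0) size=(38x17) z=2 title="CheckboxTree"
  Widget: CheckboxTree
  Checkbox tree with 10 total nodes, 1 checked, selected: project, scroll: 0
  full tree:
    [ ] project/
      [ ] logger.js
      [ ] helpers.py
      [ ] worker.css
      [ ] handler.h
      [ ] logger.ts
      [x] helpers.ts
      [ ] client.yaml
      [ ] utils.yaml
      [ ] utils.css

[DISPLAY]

    ┏━━━━━━━━━━━━━━━━━━━━━━━━━━━━━━━━━━━
    ┃ CheckboxTree                      
    ┠───────────────────────────────────
    ┃>[-] project/                      
    ┃   [ ] logger.js                   
    ┃   [ ] helpers.py                  
    ┃   [ ] worker.css                  
    ┃   [ ] handler.h                   
    ┃   [ ] logger.ts                   
    ┃   [x] helpers.ts                  
    ┃   [ ] client.yaml                 
    ┃   [ ] utils.yaml                  
    ┃   [ ] utils.css                   
    ┃                                   
    ┃                                   
    ┃                                   
    ┗━━━━━━━━━━━━━━━━━━━━━━━━━━━━━━━━━━━
      ┗━━━━━━━━━━━━━━━━━━━━━━━━━━━━━━━━━
                                        
                                        
                                        


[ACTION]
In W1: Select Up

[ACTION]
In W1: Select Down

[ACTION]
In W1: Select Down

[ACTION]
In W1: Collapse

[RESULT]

    ┏━━━━━━━━━━━━━━━━━━━━━━━━━━━━━━━━━━━
    ┃ CheckboxTree                      
    ┠───────────────────────────────────
    ┃ [-] project/                      
    ┃   [ ] logger.js                   
    ┃>  [ ] helpers.py                  
    ┃   [ ] worker.css                  
    ┃   [ ] handler.h                   
    ┃   [ ] logger.ts                   
    ┃   [x] helpers.ts                  
    ┃   [ ] client.yaml                 
    ┃   [ ] utils.yaml                  
    ┃   [ ] utils.css                   
    ┃                                   
    ┃                                   
    ┃                                   
    ┗━━━━━━━━━━━━━━━━━━━━━━━━━━━━━━━━━━━
      ┗━━━━━━━━━━━━━━━━━━━━━━━━━━━━━━━━━
                                        
                                        
                                        


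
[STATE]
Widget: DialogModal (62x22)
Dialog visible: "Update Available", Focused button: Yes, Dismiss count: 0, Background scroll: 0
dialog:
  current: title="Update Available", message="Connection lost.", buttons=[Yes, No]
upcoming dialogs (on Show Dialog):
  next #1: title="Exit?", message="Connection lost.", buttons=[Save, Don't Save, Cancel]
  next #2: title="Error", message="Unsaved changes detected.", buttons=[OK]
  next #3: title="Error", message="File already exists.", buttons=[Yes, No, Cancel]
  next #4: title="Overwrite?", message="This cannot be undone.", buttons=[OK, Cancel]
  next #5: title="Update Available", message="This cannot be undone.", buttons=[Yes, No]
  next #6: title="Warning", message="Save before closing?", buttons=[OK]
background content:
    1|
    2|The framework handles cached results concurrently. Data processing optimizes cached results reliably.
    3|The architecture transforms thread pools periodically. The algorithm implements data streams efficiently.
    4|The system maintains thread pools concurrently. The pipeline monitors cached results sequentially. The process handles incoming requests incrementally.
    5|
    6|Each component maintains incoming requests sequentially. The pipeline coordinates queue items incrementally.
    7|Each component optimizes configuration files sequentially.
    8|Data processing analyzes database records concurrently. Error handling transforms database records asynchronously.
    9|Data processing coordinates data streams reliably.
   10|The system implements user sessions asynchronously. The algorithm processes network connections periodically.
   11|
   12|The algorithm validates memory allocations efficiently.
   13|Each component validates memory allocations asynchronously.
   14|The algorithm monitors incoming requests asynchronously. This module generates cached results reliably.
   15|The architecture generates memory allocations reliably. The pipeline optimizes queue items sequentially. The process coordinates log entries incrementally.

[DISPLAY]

                                                              
The framework handles cached results concurrently. Data proces
The architecture transforms thread pools periodically. The alg
The system maintains thread pools concurrently. The pipeline m
                                                              
Each component maintains incoming requests sequentially. The p
Each component optimizes configuration files sequentially.    
Data processing analyzes database records concurrently. Error 
Data processing coord┌──────────────────┐reliably.            
The system implements│ Update Available │hronously. The algori
                     │ Connection lost. │                     
The algorithm validat│    [Yes]  No     │s efficiently.       
Each component valida└──────────────────┘ns asynchronously.   
The algorithm monitors incoming requests asynchronously. This 
The architecture generates memory allocations reliably. The pi
                                                              
                                                              
                                                              
                                                              
                                                              
                                                              
                                                              


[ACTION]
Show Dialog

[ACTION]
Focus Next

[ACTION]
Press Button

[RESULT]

                                                              
The framework handles cached results concurrently. Data proces
The architecture transforms thread pools periodically. The alg
The system maintains thread pools concurrently. The pipeline m
                                                              
Each component maintains incoming requests sequentially. The p
Each component optimizes configuration files sequentially.    
Data processing analyzes database records concurrently. Error 
Data processing coordinates data streams reliably.            
The system implements user sessions asynchronously. The algori
                                                              
The algorithm validates memory allocations efficiently.       
Each component validates memory allocations asynchronously.   
The algorithm monitors incoming requests asynchronously. This 
The architecture generates memory allocations reliably. The pi
                                                              
                                                              
                                                              
                                                              
                                                              
                                                              
                                                              


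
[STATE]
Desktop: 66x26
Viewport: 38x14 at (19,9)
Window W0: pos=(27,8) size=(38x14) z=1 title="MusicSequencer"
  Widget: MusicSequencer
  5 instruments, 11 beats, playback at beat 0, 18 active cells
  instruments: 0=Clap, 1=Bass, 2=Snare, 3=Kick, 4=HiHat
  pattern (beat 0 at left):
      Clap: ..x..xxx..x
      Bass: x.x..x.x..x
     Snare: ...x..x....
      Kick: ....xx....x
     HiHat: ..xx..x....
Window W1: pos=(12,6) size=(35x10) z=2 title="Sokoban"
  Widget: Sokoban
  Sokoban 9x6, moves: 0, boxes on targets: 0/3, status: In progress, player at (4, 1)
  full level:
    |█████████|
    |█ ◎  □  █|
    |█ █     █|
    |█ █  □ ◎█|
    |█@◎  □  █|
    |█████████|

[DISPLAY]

███                        ┃          
  █                        ┃──────────
  █                        ┃          
 ◎█                        ┃          
  █                        ┃          
███                        ┃          
━━━━━━━━━━━━━━━━━━━━━━━━━━━┛          
        ┃ HiHat··██··█····            
        ┃                             
        ┃                             
        ┃                             
        ┃                             
        ┗━━━━━━━━━━━━━━━━━━━━━━━━━━━━━
                                      


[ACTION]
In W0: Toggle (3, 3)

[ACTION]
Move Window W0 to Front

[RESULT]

███     ┃ MusicSequencer              
  █     ┠─────────────────────────────
  █     ┃      ▼1234567890            
 ◎█     ┃  Clap··█··███··█            
  █     ┃  Bass█·█··█·█··█            
███     ┃ Snare···█··█····            
━━━━━━━━┃  Kick···███····█            
        ┃ HiHat··██··█····            
        ┃                             
        ┃                             
        ┃                             
        ┃                             
        ┗━━━━━━━━━━━━━━━━━━━━━━━━━━━━━
                                      


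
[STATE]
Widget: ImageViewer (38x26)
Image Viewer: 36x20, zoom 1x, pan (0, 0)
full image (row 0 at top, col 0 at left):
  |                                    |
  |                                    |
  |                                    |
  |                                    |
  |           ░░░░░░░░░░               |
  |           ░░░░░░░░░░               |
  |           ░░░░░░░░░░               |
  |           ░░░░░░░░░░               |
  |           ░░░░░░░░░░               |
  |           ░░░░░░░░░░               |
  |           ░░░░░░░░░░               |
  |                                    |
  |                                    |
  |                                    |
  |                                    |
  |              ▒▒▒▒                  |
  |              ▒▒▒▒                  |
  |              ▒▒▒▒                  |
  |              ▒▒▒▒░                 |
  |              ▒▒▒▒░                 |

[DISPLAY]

                                      
                                      
                                      
                                      
           ░░░░░░░░░░                 
           ░░░░░░░░░░                 
           ░░░░░░░░░░                 
           ░░░░░░░░░░                 
           ░░░░░░░░░░                 
           ░░░░░░░░░░                 
           ░░░░░░░░░░                 
                                      
                                      
                                      
                                      
              ▒▒▒▒                    
              ▒▒▒▒                    
              ▒▒▒▒                    
              ▒▒▒▒░                   
              ▒▒▒▒░                   
                                      
                                      
                                      
                                      
                                      
                                      


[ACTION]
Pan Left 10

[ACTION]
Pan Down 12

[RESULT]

                                      
                                      
                                      
              ▒▒▒▒                    
              ▒▒▒▒                    
              ▒▒▒▒                    
              ▒▒▒▒░                   
              ▒▒▒▒░                   
                                      
                                      
                                      
                                      
                                      
                                      
                                      
                                      
                                      
                                      
                                      
                                      
                                      
                                      
                                      
                                      
                                      
                                      


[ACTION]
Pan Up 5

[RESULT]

           ░░░░░░░░░░                 
           ░░░░░░░░░░                 
           ░░░░░░░░░░                 
           ░░░░░░░░░░                 
                                      
                                      
                                      
                                      
              ▒▒▒▒                    
              ▒▒▒▒                    
              ▒▒▒▒                    
              ▒▒▒▒░                   
              ▒▒▒▒░                   
                                      
                                      
                                      
                                      
                                      
                                      
                                      
                                      
                                      
                                      
                                      
                                      
                                      


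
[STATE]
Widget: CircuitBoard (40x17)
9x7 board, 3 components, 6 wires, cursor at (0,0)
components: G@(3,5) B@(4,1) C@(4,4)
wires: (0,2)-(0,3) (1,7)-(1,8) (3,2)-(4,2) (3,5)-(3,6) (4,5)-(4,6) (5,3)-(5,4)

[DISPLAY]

   0 1 2 3 4 5 6 7 8                    
0  [.]      · ─ ·                       
                                        
1                               · ─ ·   
                                        
2                                       
                                        
3           ·           G ─ ·           
            │                           
4       B   ·       C   · ─ ·           
                                        
5               · ─ ·                   
                                        
6                                       
Cursor: (0,0)                           
                                        
                                        


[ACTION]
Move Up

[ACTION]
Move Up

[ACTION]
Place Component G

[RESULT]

   0 1 2 3 4 5 6 7 8                    
0  [G]      · ─ ·                       
                                        
1                               · ─ ·   
                                        
2                                       
                                        
3           ·           G ─ ·           
            │                           
4       B   ·       C   · ─ ·           
                                        
5               · ─ ·                   
                                        
6                                       
Cursor: (0,0)                           
                                        
                                        


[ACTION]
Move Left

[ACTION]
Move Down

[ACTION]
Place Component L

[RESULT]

   0 1 2 3 4 5 6 7 8                    
0   G       · ─ ·                       
                                        
1  [L]                          · ─ ·   
                                        
2                                       
                                        
3           ·           G ─ ·           
            │                           
4       B   ·       C   · ─ ·           
                                        
5               · ─ ·                   
                                        
6                                       
Cursor: (1,0)                           
                                        
                                        


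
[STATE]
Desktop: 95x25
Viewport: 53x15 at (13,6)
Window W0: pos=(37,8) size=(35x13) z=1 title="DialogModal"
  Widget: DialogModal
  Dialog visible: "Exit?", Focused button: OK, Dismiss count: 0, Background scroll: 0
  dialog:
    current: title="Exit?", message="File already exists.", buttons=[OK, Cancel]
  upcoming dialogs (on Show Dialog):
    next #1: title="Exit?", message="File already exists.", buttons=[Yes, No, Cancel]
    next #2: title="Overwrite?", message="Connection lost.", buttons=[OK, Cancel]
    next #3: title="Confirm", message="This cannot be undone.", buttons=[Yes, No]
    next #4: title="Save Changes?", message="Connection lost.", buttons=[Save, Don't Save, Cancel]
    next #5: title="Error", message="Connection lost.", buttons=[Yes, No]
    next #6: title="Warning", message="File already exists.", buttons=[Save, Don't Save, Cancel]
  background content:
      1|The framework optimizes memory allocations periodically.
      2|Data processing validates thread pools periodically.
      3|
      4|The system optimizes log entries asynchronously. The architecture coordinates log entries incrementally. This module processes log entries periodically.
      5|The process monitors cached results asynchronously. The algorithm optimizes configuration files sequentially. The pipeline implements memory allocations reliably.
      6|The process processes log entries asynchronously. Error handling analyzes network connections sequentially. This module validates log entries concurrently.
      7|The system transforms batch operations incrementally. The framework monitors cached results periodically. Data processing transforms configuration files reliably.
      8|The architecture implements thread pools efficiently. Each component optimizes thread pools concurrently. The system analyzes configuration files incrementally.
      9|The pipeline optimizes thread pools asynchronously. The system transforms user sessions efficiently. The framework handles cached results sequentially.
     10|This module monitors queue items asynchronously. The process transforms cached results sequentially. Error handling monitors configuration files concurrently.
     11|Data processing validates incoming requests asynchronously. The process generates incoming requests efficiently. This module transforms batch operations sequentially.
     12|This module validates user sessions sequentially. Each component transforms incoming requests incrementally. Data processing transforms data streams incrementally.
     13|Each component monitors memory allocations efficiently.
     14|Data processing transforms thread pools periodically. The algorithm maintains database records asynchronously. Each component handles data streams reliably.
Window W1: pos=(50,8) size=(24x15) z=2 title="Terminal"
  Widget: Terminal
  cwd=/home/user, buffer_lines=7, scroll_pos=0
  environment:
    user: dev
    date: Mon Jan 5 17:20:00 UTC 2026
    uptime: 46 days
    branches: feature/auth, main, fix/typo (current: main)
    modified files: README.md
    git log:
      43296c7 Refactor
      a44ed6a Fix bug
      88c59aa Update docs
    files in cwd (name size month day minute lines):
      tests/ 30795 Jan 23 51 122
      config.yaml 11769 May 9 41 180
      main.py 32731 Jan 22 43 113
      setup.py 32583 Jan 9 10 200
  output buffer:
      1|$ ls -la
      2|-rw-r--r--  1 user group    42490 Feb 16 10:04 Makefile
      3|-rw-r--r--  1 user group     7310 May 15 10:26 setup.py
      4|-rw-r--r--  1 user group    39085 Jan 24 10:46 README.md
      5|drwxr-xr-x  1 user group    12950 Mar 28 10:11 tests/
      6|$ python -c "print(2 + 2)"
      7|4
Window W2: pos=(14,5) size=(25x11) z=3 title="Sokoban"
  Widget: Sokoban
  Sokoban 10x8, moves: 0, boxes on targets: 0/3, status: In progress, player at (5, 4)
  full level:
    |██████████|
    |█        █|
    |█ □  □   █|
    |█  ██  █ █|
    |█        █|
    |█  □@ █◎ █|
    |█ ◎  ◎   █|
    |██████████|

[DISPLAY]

 ┃ Sokoban               ┃                           
 ┠───────────────────────┨                           
 ┃██████████             ┃━━━━━━━━━━━┏━━━━━━━━━━━━━━━
 ┃█        █             ┃DialogModal┃ Terminal      
 ┃█ □  □   █             ┃───────────┠───────────────
 ┃█  ██  █ █             ┃he framewor┃$ ls -la       
 ┃█        █             ┃ata process┃-rw-r--r--  1 u
 ┃█  □@ █◎ █             ┃   ┌───────┃-rw-r--r--  1 u
 ┃█ ◎  ◎   █             ┃he │       ┃-rw-r--r--  1 u
 ┗━━━━━━━━━━━━━━━━━━━━━━━┛he │ File a┃drwxr-xr-x  1 u
                        ┃The │    [OK┃$ python -c "pr
                        ┃The └───────┃4              
                        ┃The architec┃$ █            
                        ┃The pipeline┃               
                        ┗━━━━━━━━━━━━┃               


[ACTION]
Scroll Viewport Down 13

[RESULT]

 ┃█ □  □   █             ┃───────────┠───────────────
 ┃█  ██  █ █             ┃he framewor┃$ ls -la       
 ┃█        █             ┃ata process┃-rw-r--r--  1 u
 ┃█  □@ █◎ █             ┃   ┌───────┃-rw-r--r--  1 u
 ┃█ ◎  ◎   █             ┃he │       ┃-rw-r--r--  1 u
 ┗━━━━━━━━━━━━━━━━━━━━━━━┛he │ File a┃drwxr-xr-x  1 u
                        ┃The │    [OK┃$ python -c "pr
                        ┃The └───────┃4              
                        ┃The architec┃$ █            
                        ┃The pipeline┃               
                        ┗━━━━━━━━━━━━┃               
                                     ┃               
                                     ┗━━━━━━━━━━━━━━━
                                                     
                                                     


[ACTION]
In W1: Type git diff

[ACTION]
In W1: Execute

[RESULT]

 ┃█ □  □   █             ┃───────────┠───────────────
 ┃█  ██  █ █             ┃he framewor┃drwxr-xr-x  1 u
 ┃█        █             ┃ata process┃$ python -c "pr
 ┃█  □@ █◎ █             ┃   ┌───────┃4              
 ┃█ ◎  ◎   █             ┃he │       ┃$ git diff     
 ┗━━━━━━━━━━━━━━━━━━━━━━━┛he │ File a┃diff --git a/ma
                        ┃The │    [OK┃--- a/main.py  
                        ┃The └───────┃+++ b/main.py  
                        ┃The architec┃@@ -1,3 +1,4 @@
                        ┃The pipeline┃+# updated     
                        ┗━━━━━━━━━━━━┃ import sys    
                                     ┃$ █            
                                     ┗━━━━━━━━━━━━━━━
                                                     
                                                     


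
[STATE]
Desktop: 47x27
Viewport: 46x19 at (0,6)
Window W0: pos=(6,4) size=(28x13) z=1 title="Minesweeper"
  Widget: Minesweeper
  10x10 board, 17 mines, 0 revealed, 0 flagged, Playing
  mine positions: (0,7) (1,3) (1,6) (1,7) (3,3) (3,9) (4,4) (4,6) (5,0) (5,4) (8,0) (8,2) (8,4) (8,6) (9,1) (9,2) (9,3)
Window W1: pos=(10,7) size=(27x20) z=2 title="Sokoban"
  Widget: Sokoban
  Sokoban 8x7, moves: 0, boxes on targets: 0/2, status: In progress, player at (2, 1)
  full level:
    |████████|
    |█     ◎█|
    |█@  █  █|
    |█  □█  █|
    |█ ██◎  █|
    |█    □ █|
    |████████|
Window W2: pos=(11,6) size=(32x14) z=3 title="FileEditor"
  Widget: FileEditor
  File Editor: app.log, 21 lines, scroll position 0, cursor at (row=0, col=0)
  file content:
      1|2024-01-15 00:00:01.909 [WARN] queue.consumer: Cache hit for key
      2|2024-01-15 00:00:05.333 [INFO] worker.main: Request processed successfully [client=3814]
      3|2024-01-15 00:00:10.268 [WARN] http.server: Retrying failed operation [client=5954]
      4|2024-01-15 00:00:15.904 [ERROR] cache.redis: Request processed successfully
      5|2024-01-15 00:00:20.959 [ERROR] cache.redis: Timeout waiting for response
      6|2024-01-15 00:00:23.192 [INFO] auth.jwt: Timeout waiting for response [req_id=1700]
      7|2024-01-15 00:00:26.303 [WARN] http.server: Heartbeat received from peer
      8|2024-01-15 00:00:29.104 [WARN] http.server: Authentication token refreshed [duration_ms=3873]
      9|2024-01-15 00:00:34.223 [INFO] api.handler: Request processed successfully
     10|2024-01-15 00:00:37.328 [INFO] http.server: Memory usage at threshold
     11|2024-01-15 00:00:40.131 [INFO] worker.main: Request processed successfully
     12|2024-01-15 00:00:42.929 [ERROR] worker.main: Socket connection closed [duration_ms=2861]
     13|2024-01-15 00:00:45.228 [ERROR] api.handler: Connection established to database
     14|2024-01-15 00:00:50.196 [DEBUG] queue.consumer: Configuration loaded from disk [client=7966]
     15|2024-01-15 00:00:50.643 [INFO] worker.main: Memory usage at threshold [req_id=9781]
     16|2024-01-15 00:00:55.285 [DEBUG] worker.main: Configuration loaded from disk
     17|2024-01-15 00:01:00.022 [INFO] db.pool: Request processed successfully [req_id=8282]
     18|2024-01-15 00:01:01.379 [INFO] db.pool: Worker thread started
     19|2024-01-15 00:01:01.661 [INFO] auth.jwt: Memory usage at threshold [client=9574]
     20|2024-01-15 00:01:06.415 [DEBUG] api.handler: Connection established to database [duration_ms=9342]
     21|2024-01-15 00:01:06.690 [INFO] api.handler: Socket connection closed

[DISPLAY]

      ┠────┏━━━━━━━━━━━━━━━━━━━━━━━━━━━━━━┓   
      ┃■■■┏┃ FileEditor                   ┃   
      ┃■■■┃┠──────────────────────────────┨   
      ┃■■■┠┃█024-01-15 00:00:01.909 [WARN▲┃   
      ┃■■■┃┃2024-01-15 00:00:05.333 [INFO█┃   
      ┃■■■┃┃2024-01-15 00:00:10.268 [WARN░┃   
      ┃■■■┃┃2024-01-15 00:00:15.904 [ERRO░┃   
      ┃■■■┃┃2024-01-15 00:00:20.959 [ERRO░┃   
      ┃■■■┃┃2024-01-15 00:00:23.192 [INFO░┃   
      ┃■■■┃┃2024-01-15 00:00:26.303 [WARN░┃   
      ┗━━━┃┃2024-01-15 00:00:29.104 [WARN░┃   
          ┃┃2024-01-15 00:00:34.223 [INFO░┃   
          ┃┃2024-01-15 00:00:37.328 [INFO▼┃   
          ┃┗━━━━━━━━━━━━━━━━━━━━━━━━━━━━━━┛   
          ┃                         ┃         
          ┃                         ┃         
          ┃                         ┃         
          ┃                         ┃         
          ┃                         ┃         


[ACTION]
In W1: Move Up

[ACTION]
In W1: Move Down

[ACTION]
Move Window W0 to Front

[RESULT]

      ┠──────────────────────────┨━━━━━━━━┓   
      ┃■■■■■■■■■■                ┃        ┃   
      ┃■■■■■■■■■■                ┃────────┨   
      ┃■■■■■■■■■■                ┃9 [WARN▲┃   
      ┃■■■■■■■■■■                ┃3 [INFO█┃   
      ┃■■■■■■■■■■                ┃8 [WARN░┃   
      ┃■■■■■■■■■■                ┃4 [ERRO░┃   
      ┃■■■■■■■■■■                ┃9 [ERRO░┃   
      ┃■■■■■■■■■■                ┃2 [INFO░┃   
      ┃■■■■■■■■■■                ┃3 [WARN░┃   
      ┗━━━━━━━━━━━━━━━━━━━━━━━━━━┛4 [WARN░┃   
          ┃┃2024-01-15 00:00:34.223 [INFO░┃   
          ┃┃2024-01-15 00:00:37.328 [INFO▼┃   
          ┃┗━━━━━━━━━━━━━━━━━━━━━━━━━━━━━━┛   
          ┃                         ┃         
          ┃                         ┃         
          ┃                         ┃         
          ┃                         ┃         
          ┃                         ┃         


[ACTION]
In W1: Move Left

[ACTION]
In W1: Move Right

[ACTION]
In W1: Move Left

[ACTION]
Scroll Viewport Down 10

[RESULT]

      ┃■■■■■■■■■■                ┃────────┨   
      ┃■■■■■■■■■■                ┃9 [WARN▲┃   
      ┃■■■■■■■■■■                ┃3 [INFO█┃   
      ┃■■■■■■■■■■                ┃8 [WARN░┃   
      ┃■■■■■■■■■■                ┃4 [ERRO░┃   
      ┃■■■■■■■■■■                ┃9 [ERRO░┃   
      ┃■■■■■■■■■■                ┃2 [INFO░┃   
      ┃■■■■■■■■■■                ┃3 [WARN░┃   
      ┗━━━━━━━━━━━━━━━━━━━━━━━━━━┛4 [WARN░┃   
          ┃┃2024-01-15 00:00:34.223 [INFO░┃   
          ┃┃2024-01-15 00:00:37.328 [INFO▼┃   
          ┃┗━━━━━━━━━━━━━━━━━━━━━━━━━━━━━━┛   
          ┃                         ┃         
          ┃                         ┃         
          ┃                         ┃         
          ┃                         ┃         
          ┃                         ┃         
          ┃                         ┃         
          ┗━━━━━━━━━━━━━━━━━━━━━━━━━┛         


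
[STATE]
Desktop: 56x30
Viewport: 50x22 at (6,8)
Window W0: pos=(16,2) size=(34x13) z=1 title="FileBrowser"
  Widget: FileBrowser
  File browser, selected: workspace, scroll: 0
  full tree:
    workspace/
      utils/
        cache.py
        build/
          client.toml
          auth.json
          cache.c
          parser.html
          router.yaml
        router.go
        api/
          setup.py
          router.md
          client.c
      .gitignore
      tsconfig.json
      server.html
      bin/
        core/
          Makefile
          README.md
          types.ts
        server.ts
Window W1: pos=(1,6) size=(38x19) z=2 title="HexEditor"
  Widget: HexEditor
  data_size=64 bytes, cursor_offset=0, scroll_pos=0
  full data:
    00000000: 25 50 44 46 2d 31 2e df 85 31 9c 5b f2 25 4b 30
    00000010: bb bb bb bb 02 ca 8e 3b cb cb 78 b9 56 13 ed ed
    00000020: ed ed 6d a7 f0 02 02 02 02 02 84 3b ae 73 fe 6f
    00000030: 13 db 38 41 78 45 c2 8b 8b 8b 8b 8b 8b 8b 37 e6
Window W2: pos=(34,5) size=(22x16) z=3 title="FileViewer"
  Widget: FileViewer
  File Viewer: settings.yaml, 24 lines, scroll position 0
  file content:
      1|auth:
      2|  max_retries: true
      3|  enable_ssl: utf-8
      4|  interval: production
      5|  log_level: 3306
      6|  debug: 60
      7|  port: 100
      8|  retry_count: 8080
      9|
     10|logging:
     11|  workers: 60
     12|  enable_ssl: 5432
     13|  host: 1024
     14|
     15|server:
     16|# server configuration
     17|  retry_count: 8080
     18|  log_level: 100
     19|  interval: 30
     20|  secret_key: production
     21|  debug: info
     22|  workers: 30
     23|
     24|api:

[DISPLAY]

────────────────────────────┃auth:              ▲┃
0000  25 50 44 46 2d 31 2e d┃  max_retries: true█┃
0010  bb bb bb bb 02 ca 8e 3┃  enable_ssl: utf-8░┃
0020  ed ed 6d a7 f0 02 02 0┃  interval: product░┃
0030  13 db 38 41 78 45 c2 8┃  log_level: 3306  ░┃
                            ┃  debug: 60        ░┃
                            ┃  port: 100        ░┃
                            ┃  retry_count: 8080░┃
                            ┃                   ░┃
                            ┃logging:           ░┃
                            ┃  workers: 60      ░┃
                            ┃  enable_ssl: 5432 ▼┃
                            ┗━━━━━━━━━━━━━━━━━━━━┛
                                ┃                 
                                ┃                 
                                ┃                 
━━━━━━━━━━━━━━━━━━━━━━━━━━━━━━━━┛                 
                                                  
                                                  
                                                  
                                                  
                                                  


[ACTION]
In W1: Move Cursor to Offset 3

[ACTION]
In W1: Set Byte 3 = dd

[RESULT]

────────────────────────────┃auth:              ▲┃
0000  25 50 44 DD 2d 31 2e d┃  max_retries: true█┃
0010  bb bb bb bb 02 ca 8e 3┃  enable_ssl: utf-8░┃
0020  ed ed 6d a7 f0 02 02 0┃  interval: product░┃
0030  13 db 38 41 78 45 c2 8┃  log_level: 3306  ░┃
                            ┃  debug: 60        ░┃
                            ┃  port: 100        ░┃
                            ┃  retry_count: 8080░┃
                            ┃                   ░┃
                            ┃logging:           ░┃
                            ┃  workers: 60      ░┃
                            ┃  enable_ssl: 5432 ▼┃
                            ┗━━━━━━━━━━━━━━━━━━━━┛
                                ┃                 
                                ┃                 
                                ┃                 
━━━━━━━━━━━━━━━━━━━━━━━━━━━━━━━━┛                 
                                                  
                                                  
                                                  
                                                  
                                                  


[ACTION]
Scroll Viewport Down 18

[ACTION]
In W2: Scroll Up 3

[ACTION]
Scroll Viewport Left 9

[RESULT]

 ┠────────────────────────────────┃auth:          
 ┃00000000  25 50 44 DD 2d 31 2e d┃  max_retries: 
 ┃00000010  bb bb bb bb 02 ca 8e 3┃  enable_ssl: u
 ┃00000020  ed ed 6d a7 f0 02 02 0┃  interval: pro
 ┃00000030  13 db 38 41 78 45 c2 8┃  log_level: 33
 ┃                                ┃  debug: 60    
 ┃                                ┃  port: 100    
 ┃                                ┃  retry_count: 
 ┃                                ┃               
 ┃                                ┃logging:       
 ┃                                ┃  workers: 60  
 ┃                                ┃  enable_ssl: 5
 ┃                                ┗━━━━━━━━━━━━━━━
 ┃                                    ┃           
 ┃                                    ┃           
 ┃                                    ┃           
 ┗━━━━━━━━━━━━━━━━━━━━━━━━━━━━━━━━━━━━┛           
                                                  
                                                  
                                                  
                                                  
                                                  


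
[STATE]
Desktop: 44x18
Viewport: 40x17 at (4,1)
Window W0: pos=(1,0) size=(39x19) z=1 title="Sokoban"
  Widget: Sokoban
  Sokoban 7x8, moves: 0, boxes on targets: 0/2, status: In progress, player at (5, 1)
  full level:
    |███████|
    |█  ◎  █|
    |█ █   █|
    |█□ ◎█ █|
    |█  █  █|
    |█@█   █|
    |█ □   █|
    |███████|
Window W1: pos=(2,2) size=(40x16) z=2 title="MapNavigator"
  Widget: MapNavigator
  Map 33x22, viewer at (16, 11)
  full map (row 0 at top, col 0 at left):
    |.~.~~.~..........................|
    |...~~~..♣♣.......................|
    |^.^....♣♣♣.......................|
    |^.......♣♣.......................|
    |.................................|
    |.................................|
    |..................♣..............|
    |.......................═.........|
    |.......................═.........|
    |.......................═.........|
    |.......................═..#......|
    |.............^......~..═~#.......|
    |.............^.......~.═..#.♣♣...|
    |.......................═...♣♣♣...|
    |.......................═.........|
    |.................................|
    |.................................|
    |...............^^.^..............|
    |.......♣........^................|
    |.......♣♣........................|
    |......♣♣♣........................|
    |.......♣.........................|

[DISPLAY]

okoban                             ┃    
━━━━━━━━━━━━━━━━━━━━━━━━━━━━━━━━━━━━━┓  
MapNavigator                         ┃  
─────────────────────────────────────┨  
  .................................  ┃  
  ..................♣..............  ┃  
  .......................═.........  ┃  
  .......................═.........  ┃  
  .......................═.........  ┃  
  .......................═..#......  ┃  
  .............^..@...~..═~#.......  ┃  
  .............^.......~.═..#.♣♣...  ┃  
  .......................═...♣♣♣...  ┃  
  .......................═.........  ┃  
  .................................  ┃  
  .................................  ┃  
━━━━━━━━━━━━━━━━━━━━━━━━━━━━━━━━━━━━━┛  


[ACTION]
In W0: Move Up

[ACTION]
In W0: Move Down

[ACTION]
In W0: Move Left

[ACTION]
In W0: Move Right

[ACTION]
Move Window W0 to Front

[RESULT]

okoban                             ┃    
───────────────────────────────────┨━┓  
█████                              ┃ ┃  
 ◎  █                              ┃─┨  
█   █                              ┃ ┃  
 ◎█ █                              ┃ ┃  
 █  █                              ┃ ┃  
█   █                              ┃ ┃  
□   █                              ┃ ┃  
█████                              ┃ ┃  
ves: 2  0/2                        ┃ ┃  
                                   ┃ ┃  
                                   ┃ ┃  
                                   ┃ ┃  
                                   ┃ ┃  
                                   ┃ ┃  
                                   ┃━┛  
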